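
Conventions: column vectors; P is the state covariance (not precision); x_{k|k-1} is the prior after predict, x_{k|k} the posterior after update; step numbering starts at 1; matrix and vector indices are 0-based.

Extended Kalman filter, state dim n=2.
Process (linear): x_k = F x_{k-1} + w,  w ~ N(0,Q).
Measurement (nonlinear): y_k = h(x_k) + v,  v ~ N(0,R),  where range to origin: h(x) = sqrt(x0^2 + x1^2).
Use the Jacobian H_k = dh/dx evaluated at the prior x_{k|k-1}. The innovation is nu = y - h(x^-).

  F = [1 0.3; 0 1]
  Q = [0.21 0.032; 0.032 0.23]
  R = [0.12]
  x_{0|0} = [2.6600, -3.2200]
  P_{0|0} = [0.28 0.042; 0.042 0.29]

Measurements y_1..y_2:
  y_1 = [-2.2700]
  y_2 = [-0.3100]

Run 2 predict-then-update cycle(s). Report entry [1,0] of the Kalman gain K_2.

K[1,0] = 0.5600

step 1: x^-=[1.6940, -3.2200]  P^-=[0.5413 0.1610; 0.1610 0.5200]  H_jac=[0.4656 -0.8850]  S=[0.5119]  K=[0.2140; -0.7525]  nu=[-5.9084]  x^+=[0.4298, 1.2262]  P^+=[0.5179 0.2434; 0.2434 0.2301]
step 2: x^-=[0.7977, 1.2262]  P^-=[0.8946 0.3445; 0.3445 0.4601]  H_jac=[0.5453 0.8382]  S=[1.0242]  K=[0.7582; 0.5600]  nu=[-1.7728]  x^+=[-0.5465, 0.2335]  P^+=[0.3058 -0.0904; -0.0904 0.1390]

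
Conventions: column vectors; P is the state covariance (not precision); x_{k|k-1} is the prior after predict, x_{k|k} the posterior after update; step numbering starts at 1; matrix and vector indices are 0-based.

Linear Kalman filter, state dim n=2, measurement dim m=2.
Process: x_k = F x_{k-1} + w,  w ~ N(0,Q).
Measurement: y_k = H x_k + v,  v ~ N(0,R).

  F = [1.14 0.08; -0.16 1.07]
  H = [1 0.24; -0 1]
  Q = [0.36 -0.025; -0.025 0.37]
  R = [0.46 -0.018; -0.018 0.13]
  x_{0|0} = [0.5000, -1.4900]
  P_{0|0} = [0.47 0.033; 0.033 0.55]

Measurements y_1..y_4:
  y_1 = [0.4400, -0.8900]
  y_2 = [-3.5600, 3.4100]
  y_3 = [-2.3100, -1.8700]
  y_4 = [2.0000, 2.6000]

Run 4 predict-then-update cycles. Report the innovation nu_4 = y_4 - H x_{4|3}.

innov = [4.6004, 3.2044]

step 1: x^-=[0.4508, -1.6743]  P^-=[0.9804 -0.0238; -0.0238 1.0004]  S=[1.4865 0.1983; 0.1983 1.1304]  K=[0.6742 -0.1393; 0.0281 0.8801]  nu=[0.3910, 0.7843]  x^+=[0.6052, -0.9731]  P^+=[0.3199 -0.0302; -0.0302 0.1139]
step 2: x^-=[0.6120, -1.1380]  P^-=[0.7710 -0.1101; -0.1101 0.5190]  S=[1.2080 -0.0036; -0.0036 0.6490]  K=[0.6158 -0.1663; 0.0143 0.7998]  nu=[-3.8989, 4.5480]  x^+=[-2.5454, 2.4435]  P^+=[0.2941 -0.0327; -0.0327 0.1037]
step 3: x^-=[-2.7063, 3.0218]  P^-=[0.7370 -0.1092; -0.1092 0.5075]  S=[1.1737 -0.0055; -0.0055 0.6375]  K=[0.6048 -0.1662; 0.0144 0.7962]  nu=[-0.3289, -4.8918]  x^+=[-2.0922, -0.8777]  P^+=[0.2890 -0.0325; -0.0325 0.1032]
step 4: x^-=[-2.4553, -0.6044]  P^-=[0.7303 -0.1081; -0.1081 0.5067]  S=[1.1676 -0.0045; -0.0045 0.6367]  K=[0.6026 -0.1655; 0.0146 0.7959]  nu=[4.6004, 3.2044]  x^+=[-0.2135, 2.0134]  P^+=[0.2879 -0.0324; -0.0324 0.1032]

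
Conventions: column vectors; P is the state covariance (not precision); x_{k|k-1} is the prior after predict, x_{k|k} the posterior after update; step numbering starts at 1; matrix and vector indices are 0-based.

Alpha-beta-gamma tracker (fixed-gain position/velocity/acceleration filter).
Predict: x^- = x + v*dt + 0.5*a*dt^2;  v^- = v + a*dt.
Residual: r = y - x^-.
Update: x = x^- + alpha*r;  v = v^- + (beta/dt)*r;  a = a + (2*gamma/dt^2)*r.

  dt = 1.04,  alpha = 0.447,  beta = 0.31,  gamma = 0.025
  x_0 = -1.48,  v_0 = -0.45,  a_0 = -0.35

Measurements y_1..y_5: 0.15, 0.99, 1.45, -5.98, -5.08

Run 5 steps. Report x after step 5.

x_post = -4.4021

step 1: x_pred=-2.1373  r=2.2873  x^+=-1.1149  v^+=-0.1322  a^+=-0.2443
step 2: x_pred=-1.3845  r=2.3745  x^+=-0.3231  v^+=0.3215  a^+=-0.1345
step 3: x_pred=-0.0614  r=1.5114  x^+=0.6142  v^+=0.6322  a^+=-0.0646
step 4: x_pred=1.2367  r=-7.2167  x^+=-1.9892  v^+=-1.5862  a^+=-0.3982
step 5: x_pred=-3.8542  r=-1.2258  x^+=-4.4021  v^+=-2.3657  a^+=-0.4549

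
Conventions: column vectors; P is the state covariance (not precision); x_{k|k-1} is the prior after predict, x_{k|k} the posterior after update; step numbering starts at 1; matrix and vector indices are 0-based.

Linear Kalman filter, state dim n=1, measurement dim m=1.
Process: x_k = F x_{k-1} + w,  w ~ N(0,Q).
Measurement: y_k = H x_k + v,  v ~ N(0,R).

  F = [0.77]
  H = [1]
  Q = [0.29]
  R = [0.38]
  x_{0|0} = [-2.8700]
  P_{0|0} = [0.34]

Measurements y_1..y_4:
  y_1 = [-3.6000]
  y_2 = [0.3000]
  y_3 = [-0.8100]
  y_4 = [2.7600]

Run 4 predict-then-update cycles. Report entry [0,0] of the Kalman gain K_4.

step 1: x^-=[-2.2099]  P^-=[0.4916]  S=[0.8716]  K=[0.5640]  nu=[-1.3901]  x^+=[-2.9939]  P^+=[0.2143]
step 2: x^-=[-2.3053]  P^-=[0.4171]  S=[0.7971]  K=[0.5233]  nu=[2.6053]  x^+=[-0.9421]  P^+=[0.1988]
step 3: x^-=[-0.7254]  P^-=[0.4079]  S=[0.7879]  K=[0.5177]  nu=[-0.0846]  x^+=[-0.7692]  P^+=[0.1967]
step 4: x^-=[-0.5923]  P^-=[0.4066]  S=[0.7866]  K=[0.5169]  nu=[3.3523]  x^+=[1.1406]  P^+=[0.1964]

K[0,0] = 0.5169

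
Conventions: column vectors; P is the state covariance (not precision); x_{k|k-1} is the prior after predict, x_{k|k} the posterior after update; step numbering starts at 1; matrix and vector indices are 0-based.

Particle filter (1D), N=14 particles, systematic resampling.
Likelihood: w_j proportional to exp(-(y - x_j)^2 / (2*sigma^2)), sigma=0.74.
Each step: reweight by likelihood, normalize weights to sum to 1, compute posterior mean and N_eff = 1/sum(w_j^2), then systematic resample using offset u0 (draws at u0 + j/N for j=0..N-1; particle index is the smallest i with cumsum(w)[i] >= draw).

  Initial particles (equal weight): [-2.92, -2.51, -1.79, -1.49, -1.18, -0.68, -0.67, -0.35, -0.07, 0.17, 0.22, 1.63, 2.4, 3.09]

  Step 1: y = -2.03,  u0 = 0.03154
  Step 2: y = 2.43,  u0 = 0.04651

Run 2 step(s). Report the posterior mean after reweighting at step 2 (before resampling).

post_mean = -0.6932

step 1: w=[0.1204, 0.2011, 0.2355, 0.1902, 0.1283, 0.0470, 0.0458, 0.0189, 0.0074, 0.0030, 0.0024, 0.0000, 0.0000, 0.0000]  mean=-1.7813  Neff=5.9617  idx=[0, 0, 1, 1, 1, 2, 2, 2, 3, 3, 3, 4, 5, 6]
step 2: w=[0.0000, 0.0000, 0.0000, 0.0000, 0.0000, 0.0003, 0.0003, 0.0003, 0.0026, 0.0026, 0.0026, 0.0219, 0.4710, 0.4985]  mean=-0.6932  Neff=2.1241  idx=[12, 12, 12, 12, 12, 12, 12, 13, 13, 13, 13, 13, 13, 13]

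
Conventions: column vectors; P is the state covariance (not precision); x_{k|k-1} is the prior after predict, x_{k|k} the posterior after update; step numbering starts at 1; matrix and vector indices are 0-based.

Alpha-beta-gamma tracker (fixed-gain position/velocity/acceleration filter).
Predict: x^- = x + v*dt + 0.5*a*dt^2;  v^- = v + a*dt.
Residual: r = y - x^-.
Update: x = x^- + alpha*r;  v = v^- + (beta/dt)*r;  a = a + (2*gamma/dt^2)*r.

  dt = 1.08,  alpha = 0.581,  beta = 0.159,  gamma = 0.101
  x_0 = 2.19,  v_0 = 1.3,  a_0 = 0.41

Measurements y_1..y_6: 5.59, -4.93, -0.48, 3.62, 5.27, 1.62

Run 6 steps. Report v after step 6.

step 1: x_pred=3.8331  r=1.7569  x^+=4.8539  v^+=2.0015  a^+=0.7143
step 2: x_pred=7.4320  r=-12.3620  x^+=0.2497  v^+=0.9529  a^+=-1.4266
step 3: x_pred=0.4468  r=-0.9268  x^+=-0.0917  v^+=-0.7243  a^+=-1.5871
step 4: x_pred=-1.7995  r=5.4195  x^+=1.3492  v^+=-1.6405  a^+=-0.6486
step 5: x_pred=-0.8008  r=6.0708  x^+=2.7263  v^+=-1.4472  a^+=0.4028
step 6: x_pred=1.3983  r=0.2217  x^+=1.5271  v^+=-0.9795  a^+=0.4412

v_post = -0.9795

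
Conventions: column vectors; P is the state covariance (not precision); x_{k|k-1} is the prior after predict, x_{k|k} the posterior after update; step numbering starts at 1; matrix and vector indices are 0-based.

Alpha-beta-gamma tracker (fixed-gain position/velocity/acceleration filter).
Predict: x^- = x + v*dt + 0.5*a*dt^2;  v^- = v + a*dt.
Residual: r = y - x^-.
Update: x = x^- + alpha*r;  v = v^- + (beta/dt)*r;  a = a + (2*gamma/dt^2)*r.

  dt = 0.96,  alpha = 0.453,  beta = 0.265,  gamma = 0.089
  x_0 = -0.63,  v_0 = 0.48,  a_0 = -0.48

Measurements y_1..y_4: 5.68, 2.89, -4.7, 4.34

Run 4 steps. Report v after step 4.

step 1: x_pred=-0.3904  r=6.0704  x^+=2.3595  v^+=1.6949  a^+=0.6924
step 2: x_pred=4.3057  r=-1.4157  x^+=3.6644  v^+=1.9688  a^+=0.4190
step 3: x_pred=5.7475  r=-10.4475  x^+=1.0148  v^+=-0.5128  a^+=-1.5988
step 4: x_pred=-0.2143  r=4.5543  x^+=1.8488  v^+=-0.7906  a^+=-0.7192

v_post = -0.7906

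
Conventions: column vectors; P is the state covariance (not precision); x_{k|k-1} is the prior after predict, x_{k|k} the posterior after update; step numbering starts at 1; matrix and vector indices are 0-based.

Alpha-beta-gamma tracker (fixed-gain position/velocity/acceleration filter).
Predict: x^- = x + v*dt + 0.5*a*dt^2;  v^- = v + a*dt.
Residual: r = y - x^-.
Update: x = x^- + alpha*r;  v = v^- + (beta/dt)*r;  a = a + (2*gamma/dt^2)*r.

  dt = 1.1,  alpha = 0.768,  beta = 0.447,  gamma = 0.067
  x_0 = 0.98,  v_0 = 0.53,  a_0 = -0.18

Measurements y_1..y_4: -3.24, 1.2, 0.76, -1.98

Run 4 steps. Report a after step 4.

step 1: x_pred=1.4541  r=-4.6941  x^+=-2.1510  v^+=-1.5755  a^+=-0.6998
step 2: x_pred=-4.3074  r=5.5074  x^+=-0.0777  v^+=-0.1073  a^+=-0.0899
step 3: x_pred=-0.2502  r=1.0102  x^+=0.5256  v^+=0.2043  a^+=0.0219
step 4: x_pred=0.7636  r=-2.7436  x^+=-1.3435  v^+=-0.8865  a^+=-0.2819

a_post = -0.2819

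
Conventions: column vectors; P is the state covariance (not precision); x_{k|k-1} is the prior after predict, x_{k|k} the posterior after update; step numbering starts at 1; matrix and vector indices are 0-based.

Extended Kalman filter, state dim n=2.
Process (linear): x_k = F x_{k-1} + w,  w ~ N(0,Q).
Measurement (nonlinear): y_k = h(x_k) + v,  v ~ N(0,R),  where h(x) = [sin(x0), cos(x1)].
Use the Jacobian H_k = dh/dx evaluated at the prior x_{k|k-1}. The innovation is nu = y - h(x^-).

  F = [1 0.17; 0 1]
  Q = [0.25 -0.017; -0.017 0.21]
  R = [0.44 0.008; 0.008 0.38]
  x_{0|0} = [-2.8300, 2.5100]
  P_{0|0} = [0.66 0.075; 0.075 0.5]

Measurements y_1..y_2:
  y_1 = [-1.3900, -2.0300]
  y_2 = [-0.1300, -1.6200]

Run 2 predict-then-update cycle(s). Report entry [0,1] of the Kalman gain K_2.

step 1: x^-=[-2.4033, 2.5100]  P^-=[0.9500 0.1430; 0.1430 0.7100]  H_jac=[-0.7396 0.0000; 0.0000 -0.5904]  S=[0.9597 0.0704; 0.0704 0.6275]  K=[-0.7283 -0.0528; -0.0617 -0.6611]  nu=[-0.7170, -1.2229]  x^+=[-1.8166, 3.3627]  P^+=[0.4338 0.0438; 0.0438 0.4263]
step 2: x^-=[-1.2449, 3.3627]  P^-=[0.7110 0.0993; 0.0993 0.6363]  H_jac=[0.3201 0.0000; 0.0000 0.2193]  S=[0.5129 0.0150; 0.0150 0.4106]  K=[0.4427 0.0369; 0.0521 0.3380]  nu=[0.8174, -0.6443]  x^+=[-0.9068, 3.1875]  P^+=[0.6095 0.0801; 0.0801 0.5875]

K[0,1] = 0.0369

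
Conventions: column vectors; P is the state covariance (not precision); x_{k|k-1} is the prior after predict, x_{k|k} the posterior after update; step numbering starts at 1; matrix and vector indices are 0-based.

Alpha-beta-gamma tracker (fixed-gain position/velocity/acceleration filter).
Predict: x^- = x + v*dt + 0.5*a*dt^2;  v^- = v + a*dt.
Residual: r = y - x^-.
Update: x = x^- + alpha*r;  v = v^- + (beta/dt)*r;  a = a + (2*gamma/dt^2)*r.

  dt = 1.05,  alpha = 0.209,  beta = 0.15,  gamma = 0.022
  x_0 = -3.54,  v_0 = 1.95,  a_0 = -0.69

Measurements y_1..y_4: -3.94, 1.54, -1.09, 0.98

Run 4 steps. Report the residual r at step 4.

step 1: x_pred=-1.8729  r=-2.0671  x^+=-2.3049  v^+=0.9302  a^+=-0.7725
step 2: x_pred=-1.7540  r=3.2940  x^+=-1.0656  v^+=0.5896  a^+=-0.6410
step 3: x_pred=-0.7998  r=-0.2902  x^+=-0.8605  v^+=-0.1249  a^+=-0.6526
step 4: x_pred=-1.3514  r=2.3314  x^+=-0.8641  v^+=-0.4771  a^+=-0.5596

resid = 2.3314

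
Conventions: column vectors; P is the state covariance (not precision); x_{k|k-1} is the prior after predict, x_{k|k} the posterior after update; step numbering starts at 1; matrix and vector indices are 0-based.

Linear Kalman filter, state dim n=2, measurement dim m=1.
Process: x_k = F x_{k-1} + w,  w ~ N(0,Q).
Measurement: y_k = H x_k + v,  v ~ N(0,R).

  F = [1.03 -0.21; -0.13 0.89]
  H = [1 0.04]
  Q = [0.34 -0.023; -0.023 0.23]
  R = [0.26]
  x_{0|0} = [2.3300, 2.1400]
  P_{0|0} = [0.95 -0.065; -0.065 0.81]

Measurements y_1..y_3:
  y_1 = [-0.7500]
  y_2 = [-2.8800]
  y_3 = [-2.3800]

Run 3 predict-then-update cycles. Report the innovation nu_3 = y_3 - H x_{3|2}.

innov = [0.4960]

step 1: x^-=[1.9505, 1.6017]  P^-=[1.4117 -0.3630; -0.3630 0.9027]  S=[1.6441]  K=[0.8498; -0.1988]  nu=[-2.7646]  x^+=[-0.3989, 2.1513]  P^+=[0.2244 -0.0852; -0.0852 0.8377]
step 2: x^-=[-0.8626, 1.9665]  P^-=[0.6518 -0.2900; -0.2900 0.9171]  S=[0.8901]  K=[0.7193; -0.2846]  nu=[-2.0961]  x^+=[-2.3703, 2.5631]  P^+=[0.1913 -0.1078; -0.1078 0.8449]
step 3: x^-=[-2.9796, 2.5893]  P^-=[0.6269 -0.3083; -0.3083 0.9275]  S=[0.8637]  K=[0.7115; -0.3140]  nu=[0.4960]  x^+=[-2.6267, 2.4336]  P^+=[0.1896 -0.1153; -0.1153 0.8423]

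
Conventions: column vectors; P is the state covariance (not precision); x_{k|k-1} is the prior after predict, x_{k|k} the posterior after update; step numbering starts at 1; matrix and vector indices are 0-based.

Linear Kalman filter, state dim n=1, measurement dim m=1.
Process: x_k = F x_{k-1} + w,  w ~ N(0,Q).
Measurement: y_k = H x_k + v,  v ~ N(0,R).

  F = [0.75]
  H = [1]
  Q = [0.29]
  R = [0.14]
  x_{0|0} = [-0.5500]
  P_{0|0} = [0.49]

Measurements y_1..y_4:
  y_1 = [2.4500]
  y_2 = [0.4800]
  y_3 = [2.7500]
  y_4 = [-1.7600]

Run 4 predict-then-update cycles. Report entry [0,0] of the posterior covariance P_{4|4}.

step 1: x^-=[-0.4125]  P^-=[0.5656]  S=[0.7056]  K=[0.8016]  nu=[2.8625]  x^+=[1.8821]  P^+=[0.1122]
step 2: x^-=[1.4115]  P^-=[0.3531]  S=[0.4931]  K=[0.7161]  nu=[-0.9315]  x^+=[0.7445]  P^+=[0.1003]
step 3: x^-=[0.5584]  P^-=[0.3464]  S=[0.4864]  K=[0.7122]  nu=[2.1916]  x^+=[2.1192]  P^+=[0.0997]
step 4: x^-=[1.5894]  P^-=[0.3461]  S=[0.4861]  K=[0.7120]  nu=[-3.3494]  x^+=[-0.7953]  P^+=[0.0997]

P_post[0,0] = 0.0997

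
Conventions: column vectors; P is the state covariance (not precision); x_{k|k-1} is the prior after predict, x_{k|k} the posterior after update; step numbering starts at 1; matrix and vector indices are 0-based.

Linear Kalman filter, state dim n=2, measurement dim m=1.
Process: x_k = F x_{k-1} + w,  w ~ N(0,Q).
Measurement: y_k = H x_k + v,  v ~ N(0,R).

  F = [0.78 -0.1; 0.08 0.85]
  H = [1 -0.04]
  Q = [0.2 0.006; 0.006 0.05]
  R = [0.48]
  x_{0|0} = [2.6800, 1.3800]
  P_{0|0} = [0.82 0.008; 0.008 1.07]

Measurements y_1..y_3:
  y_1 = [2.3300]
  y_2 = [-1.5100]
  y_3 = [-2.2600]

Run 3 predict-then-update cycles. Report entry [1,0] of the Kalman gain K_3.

step 1: x^-=[1.9524, 1.3874]  P^-=[0.7083 -0.0285; -0.0285 0.8294]  S=[1.1920]  K=[0.5952; -0.0518]  nu=[0.4331]  x^+=[2.2102, 1.3650]  P^+=[0.2860 0.0082; 0.0082 0.8262]
step 2: x^-=[1.5875, 1.3370]  P^-=[0.3810 -0.0410; -0.0410 0.6499]  S=[0.8653]  K=[0.4422; -0.0774]  nu=[-3.0440]  x^+=[0.2414, 1.5728]  P^+=[0.2118 -0.0114; -0.0114 0.6447]
step 3: x^-=[0.0310, 1.3562]  P^-=[0.3371 -0.0430; -0.0430 0.5156]  S=[0.8214]  K=[0.4125; -0.0775]  nu=[-2.2368]  x^+=[-0.8916, 1.5295]  P^+=[0.1973 -0.0168; -0.0168 0.5107]

K[1,0] = -0.0775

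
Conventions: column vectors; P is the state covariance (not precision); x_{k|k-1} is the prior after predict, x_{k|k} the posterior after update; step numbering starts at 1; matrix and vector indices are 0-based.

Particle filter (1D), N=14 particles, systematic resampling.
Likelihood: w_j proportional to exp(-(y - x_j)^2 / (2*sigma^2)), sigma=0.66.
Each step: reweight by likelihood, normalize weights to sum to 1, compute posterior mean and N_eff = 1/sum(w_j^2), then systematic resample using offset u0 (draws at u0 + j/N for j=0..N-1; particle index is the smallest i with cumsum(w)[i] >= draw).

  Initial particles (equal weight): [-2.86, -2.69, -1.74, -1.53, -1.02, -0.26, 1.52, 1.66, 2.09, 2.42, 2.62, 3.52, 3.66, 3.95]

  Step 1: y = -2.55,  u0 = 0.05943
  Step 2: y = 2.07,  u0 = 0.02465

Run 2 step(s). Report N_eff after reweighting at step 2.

N_eff = 1.0603

step 1: w=[0.3295, 0.3598, 0.1733, 0.1115, 0.0251, 0.0009, 0.0000, 0.0000, 0.0000, 0.0000, 0.0000, 0.0000, 0.0000, 0.0000]  mean=-2.4081  Neff=3.5574  idx=[0, 0, 0, 0, 1, 1, 1, 1, 1, 2, 2, 2, 3, 4]
step 2: w=[0.0000, 0.0000, 0.0000, 0.0000, 0.0000, 0.0000, 0.0000, 0.0000, 0.0000, 0.0032, 0.0032, 0.0032, 0.0193, 0.9709]  mean=-1.0369  Neff=1.0603  idx=[12, 13, 13, 13, 13, 13, 13, 13, 13, 13, 13, 13, 13, 13]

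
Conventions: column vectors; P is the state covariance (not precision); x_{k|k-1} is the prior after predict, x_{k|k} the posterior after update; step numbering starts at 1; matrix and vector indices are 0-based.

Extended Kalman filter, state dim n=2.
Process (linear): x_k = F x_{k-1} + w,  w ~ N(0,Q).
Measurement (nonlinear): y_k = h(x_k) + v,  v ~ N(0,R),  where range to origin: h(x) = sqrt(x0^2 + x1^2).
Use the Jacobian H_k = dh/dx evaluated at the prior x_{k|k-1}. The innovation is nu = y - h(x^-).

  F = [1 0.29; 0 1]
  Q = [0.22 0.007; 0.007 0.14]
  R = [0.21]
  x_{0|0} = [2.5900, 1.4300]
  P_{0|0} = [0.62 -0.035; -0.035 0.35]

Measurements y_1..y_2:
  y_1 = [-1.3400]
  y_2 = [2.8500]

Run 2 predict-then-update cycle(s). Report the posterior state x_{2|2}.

step 1: x^-=[3.0047, 1.4300]  P^-=[0.8491 0.0735; 0.0735 0.4900]  H_jac=[0.9030 0.4297]  S=[1.0499]  K=[0.7604; 0.2638]  nu=[-4.6676]  x^+=[-0.5446, 0.1987]  P^+=[0.2421 -0.1371; -0.1371 0.4169]
step 2: x^-=[-0.4870, 0.1987]  P^-=[0.4176 -0.0092; -0.0092 0.5569]  H_jac=[-0.9259 0.3779]  S=[0.6540]  K=[-0.5966; 0.3348]  nu=[2.3240]  x^+=[-1.8735, 0.9768]  P^+=[0.1849 0.1214; 0.1214 0.4836]

x_post = [-1.8735, 0.9768]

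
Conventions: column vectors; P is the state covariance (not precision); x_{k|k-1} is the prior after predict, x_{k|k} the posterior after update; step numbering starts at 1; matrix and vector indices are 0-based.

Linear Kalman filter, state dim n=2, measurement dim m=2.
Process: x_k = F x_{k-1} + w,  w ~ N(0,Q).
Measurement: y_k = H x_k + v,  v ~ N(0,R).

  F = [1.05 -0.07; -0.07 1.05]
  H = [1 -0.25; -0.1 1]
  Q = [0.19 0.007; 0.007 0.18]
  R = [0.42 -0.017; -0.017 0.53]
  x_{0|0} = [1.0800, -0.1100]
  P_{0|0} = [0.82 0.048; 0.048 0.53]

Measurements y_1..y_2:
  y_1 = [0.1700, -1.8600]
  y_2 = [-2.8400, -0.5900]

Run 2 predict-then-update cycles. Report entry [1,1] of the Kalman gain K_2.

step 1: x^-=[1.1417, -0.1911]  P^-=[1.0896 -0.0391; -0.0391 0.7613]  S=[1.5767 -0.3563; -0.3563 1.3100]  K=[0.7157 0.0817; -0.0144 0.5802]  nu=[-1.0195, -1.5547]  x^+=[0.2851, -1.0785]  P^+=[0.3149 0.0626; 0.0626 0.3140]
step 2: x^-=[0.3748, -1.1524]  P^-=[0.5295 0.0301; 0.0301 0.5185]  S=[0.9668 -0.1687; -0.1687 1.0478]  K=[0.5515 0.0670; -0.0176 0.4892]  nu=[-3.5029, 0.5999]  x^+=[-1.5170, -0.7974]  P^+=[0.2431 0.0505; 0.0505 0.2646]

K[1,1] = 0.4892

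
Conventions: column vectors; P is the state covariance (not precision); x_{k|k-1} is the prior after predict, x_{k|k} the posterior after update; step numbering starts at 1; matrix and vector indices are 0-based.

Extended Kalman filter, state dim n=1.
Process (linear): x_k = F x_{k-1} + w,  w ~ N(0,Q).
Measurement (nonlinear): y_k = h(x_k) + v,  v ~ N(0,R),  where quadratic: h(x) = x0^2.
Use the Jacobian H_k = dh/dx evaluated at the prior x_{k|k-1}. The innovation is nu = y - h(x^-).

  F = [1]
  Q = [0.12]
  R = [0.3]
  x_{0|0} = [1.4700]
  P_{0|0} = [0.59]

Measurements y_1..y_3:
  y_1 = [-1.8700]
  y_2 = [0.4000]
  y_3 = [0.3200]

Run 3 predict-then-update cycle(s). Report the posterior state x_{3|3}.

x_post = [0.3122]

step 1: x^-=[1.4700]  P^-=[0.7100]  H_jac=[2.9400]  S=[6.4370]  K=[0.3243]  nu=[-4.0309]  x^+=[0.1628]  P^+=[0.0331]
step 2: x^-=[0.1628]  P^-=[0.1531]  H_jac=[0.3257]  S=[0.3162]  K=[0.1577]  nu=[0.3735]  x^+=[0.2217]  P^+=[0.1452]
step 3: x^-=[0.2217]  P^-=[0.2652]  H_jac=[0.4435]  S=[0.3522]  K=[0.3340]  nu=[0.2708]  x^+=[0.3122]  P^+=[0.2259]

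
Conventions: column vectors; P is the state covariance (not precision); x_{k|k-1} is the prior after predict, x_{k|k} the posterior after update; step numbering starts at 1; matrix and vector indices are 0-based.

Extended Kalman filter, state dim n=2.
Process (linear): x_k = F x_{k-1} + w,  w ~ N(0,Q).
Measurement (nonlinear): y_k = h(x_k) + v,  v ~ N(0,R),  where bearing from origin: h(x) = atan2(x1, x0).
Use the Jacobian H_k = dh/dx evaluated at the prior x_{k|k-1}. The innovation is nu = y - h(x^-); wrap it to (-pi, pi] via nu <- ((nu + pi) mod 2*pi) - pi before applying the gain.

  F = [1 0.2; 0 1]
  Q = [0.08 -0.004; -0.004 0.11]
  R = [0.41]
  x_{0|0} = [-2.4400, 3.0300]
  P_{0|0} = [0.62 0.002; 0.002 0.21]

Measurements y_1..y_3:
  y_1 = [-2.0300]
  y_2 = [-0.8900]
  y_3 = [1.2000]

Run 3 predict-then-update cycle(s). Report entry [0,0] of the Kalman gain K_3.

step 1: x^-=[-1.8340, 3.0300]  P^-=[0.7092 0.0400; 0.0400 0.3200]  H_jac=[-0.2415 -0.1462]  S=[0.4610]  K=[-0.3842; -0.1224]  nu=[2.1381]  x^+=[-2.6555, 2.7682]  P^+=[0.6411 0.0183; 0.0183 0.3131]
step 2: x^-=[-2.1019, 2.7682]  P^-=[0.7410 0.0769; 0.0769 0.4231]  H_jac=[-0.2291 -0.1740]  S=[0.4678]  K=[-0.3915; -0.1950]  nu=[-3.1102]  x^+=[-0.8842, 3.3748]  P^+=[0.6693 0.0412; 0.0412 0.4053]
step 3: x^-=[-0.2092, 3.3748]  P^-=[0.7820 0.1183; 0.1183 0.5153]  H_jac=[-0.2952 -0.0183]  S=[0.4796]  K=[-0.4858; -0.0925]  nu=[-0.4327]  x^+=[0.0010, 3.4148]  P^+=[0.6688 0.0967; 0.0967 0.5112]

K[0,0] = -0.4858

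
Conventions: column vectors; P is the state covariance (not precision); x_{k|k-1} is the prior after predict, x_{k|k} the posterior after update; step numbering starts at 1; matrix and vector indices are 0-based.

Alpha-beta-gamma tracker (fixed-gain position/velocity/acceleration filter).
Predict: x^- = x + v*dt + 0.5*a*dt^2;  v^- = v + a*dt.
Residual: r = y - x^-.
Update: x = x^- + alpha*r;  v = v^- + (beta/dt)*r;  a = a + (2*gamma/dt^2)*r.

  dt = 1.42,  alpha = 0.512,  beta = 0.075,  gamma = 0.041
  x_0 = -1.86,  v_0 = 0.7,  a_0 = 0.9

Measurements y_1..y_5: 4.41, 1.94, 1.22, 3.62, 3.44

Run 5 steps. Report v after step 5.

v_post = 4.2858

step 1: x_pred=0.0414  r=4.3686  x^+=2.2781  v^+=2.2087  a^+=1.0777
step 2: x_pred=6.5010  r=-4.5610  x^+=4.1658  v^+=3.4981  a^+=0.8922
step 3: x_pred=10.0326  r=-8.8126  x^+=5.5205  v^+=4.2995  a^+=0.5338
step 4: x_pred=12.1641  r=-8.5441  x^+=7.7895  v^+=4.6063  a^+=0.1863
step 5: x_pred=14.5183  r=-11.0783  x^+=8.8462  v^+=4.2858  a^+=-0.2642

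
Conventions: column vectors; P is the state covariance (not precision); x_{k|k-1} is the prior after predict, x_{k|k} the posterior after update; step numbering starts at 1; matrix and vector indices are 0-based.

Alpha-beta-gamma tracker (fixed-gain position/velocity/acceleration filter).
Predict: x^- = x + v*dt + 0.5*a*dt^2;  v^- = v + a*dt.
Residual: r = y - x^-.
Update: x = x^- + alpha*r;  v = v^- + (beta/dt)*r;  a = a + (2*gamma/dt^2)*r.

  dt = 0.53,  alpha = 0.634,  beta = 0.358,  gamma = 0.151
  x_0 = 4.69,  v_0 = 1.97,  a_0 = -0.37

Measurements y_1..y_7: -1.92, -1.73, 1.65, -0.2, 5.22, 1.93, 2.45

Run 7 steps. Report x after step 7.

x_post = 5.2400

step 1: x_pred=5.6821  r=-7.6021  x^+=0.8624  v^+=-3.3611  a^+=-8.5432
step 2: x_pred=-2.1189  r=0.3889  x^+=-1.8723  v^+=-7.6263  a^+=-8.1251
step 3: x_pred=-7.0554  r=8.7054  x^+=-1.5362  v^+=-6.0523  a^+=1.2343
step 4: x_pred=-4.5706  r=4.3706  x^+=-1.7996  v^+=-2.4459  a^+=5.9332
step 5: x_pred=-2.2627  r=7.4827  x^+=2.4813  v^+=5.7530  a^+=13.9779
step 6: x_pred=7.4936  r=-5.5636  x^+=3.9663  v^+=9.4032  a^+=7.9964
step 7: x_pred=10.0731  r=-7.6231  x^+=5.2400  v^+=8.4921  a^+=-0.1993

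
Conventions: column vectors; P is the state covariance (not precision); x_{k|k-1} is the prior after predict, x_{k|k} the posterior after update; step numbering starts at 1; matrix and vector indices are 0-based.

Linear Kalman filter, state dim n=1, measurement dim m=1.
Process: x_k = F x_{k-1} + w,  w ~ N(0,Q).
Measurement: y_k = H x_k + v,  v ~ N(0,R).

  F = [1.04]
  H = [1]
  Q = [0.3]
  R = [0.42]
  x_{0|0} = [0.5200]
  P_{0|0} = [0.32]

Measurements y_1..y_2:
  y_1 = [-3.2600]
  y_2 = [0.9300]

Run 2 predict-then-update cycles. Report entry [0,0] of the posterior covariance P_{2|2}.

step 1: x^-=[0.5408]  P^-=[0.6461]  S=[1.0661]  K=[0.6060]  nu=[-3.8008]  x^+=[-1.7627]  P^+=[0.2545]
step 2: x^-=[-1.8332]  P^-=[0.5753]  S=[0.9953]  K=[0.5780]  nu=[2.7632]  x^+=[-0.2360]  P^+=[0.2428]

P_post[0,0] = 0.2428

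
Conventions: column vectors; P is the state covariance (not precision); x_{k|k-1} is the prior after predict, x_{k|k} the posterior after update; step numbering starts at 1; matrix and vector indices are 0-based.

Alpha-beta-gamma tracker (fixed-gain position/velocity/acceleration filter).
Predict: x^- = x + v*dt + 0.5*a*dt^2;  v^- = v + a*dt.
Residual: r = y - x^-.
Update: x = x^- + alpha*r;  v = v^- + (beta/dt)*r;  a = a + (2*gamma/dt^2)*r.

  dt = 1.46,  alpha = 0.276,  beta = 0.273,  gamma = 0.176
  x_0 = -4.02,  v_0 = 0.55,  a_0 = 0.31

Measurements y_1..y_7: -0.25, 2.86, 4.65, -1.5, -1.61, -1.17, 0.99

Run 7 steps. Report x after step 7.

x_post = -11.4590

step 1: x_pred=-2.8866  r=2.6366  x^+=-2.1589  v^+=1.4956  a^+=0.7454
step 2: x_pred=0.8191  r=2.0409  x^+=1.3824  v^+=2.9655  a^+=1.0824
step 3: x_pred=6.8657  r=-2.2157  x^+=6.2541  v^+=4.1315  a^+=0.7165
step 4: x_pred=13.0498  r=-14.5498  x^+=9.0341  v^+=2.4570  a^+=-1.6861
step 5: x_pred=10.8242  r=-12.4342  x^+=7.3924  v^+=-2.3298  a^+=-3.7395
step 6: x_pred=0.0054  r=-1.1754  x^+=-0.3190  v^+=-8.0092  a^+=-3.9336
step 7: x_pred=-16.2048  r=17.1948  x^+=-11.4590  v^+=-10.5370  a^+=-1.0941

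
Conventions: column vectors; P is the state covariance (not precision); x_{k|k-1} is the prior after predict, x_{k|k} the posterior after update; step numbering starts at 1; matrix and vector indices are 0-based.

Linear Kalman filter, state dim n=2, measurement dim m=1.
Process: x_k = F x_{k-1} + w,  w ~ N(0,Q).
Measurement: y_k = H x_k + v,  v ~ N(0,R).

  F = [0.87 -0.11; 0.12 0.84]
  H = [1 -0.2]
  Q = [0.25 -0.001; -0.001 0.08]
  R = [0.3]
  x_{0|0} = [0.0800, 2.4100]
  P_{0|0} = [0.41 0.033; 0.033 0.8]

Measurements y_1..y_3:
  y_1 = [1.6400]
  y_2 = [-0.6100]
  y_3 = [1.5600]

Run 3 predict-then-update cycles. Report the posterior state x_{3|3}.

step 1: x^-=[-0.1955, 2.0340]  P^-=[0.5637 -0.0084; -0.0084 0.6570]  S=[0.8933]  K=[0.6329; -0.1565]  nu=[2.2423]  x^+=[1.2236, 1.6830]  P^+=[0.2059 0.0801; 0.0801 0.6351]
step 2: x^-=[0.8794, 1.5605]  P^-=[0.3982 0.0193; 0.0193 0.5473]  S=[0.7124]  K=[0.5536; -0.1266]  nu=[-1.1773]  x^+=[0.2277, 1.7096]  P^+=[0.1799 0.0692; 0.0692 0.5358]
step 3: x^-=[0.0101, 1.4634]  P^-=[0.3794 0.0179; 0.0179 0.4746]  S=[0.6912]  K=[0.5437; -0.1114]  nu=[1.8426]  x^+=[1.0119, 1.2581]  P^+=[0.1751 0.0598; 0.0598 0.4661]

x_post = [1.0119, 1.2581]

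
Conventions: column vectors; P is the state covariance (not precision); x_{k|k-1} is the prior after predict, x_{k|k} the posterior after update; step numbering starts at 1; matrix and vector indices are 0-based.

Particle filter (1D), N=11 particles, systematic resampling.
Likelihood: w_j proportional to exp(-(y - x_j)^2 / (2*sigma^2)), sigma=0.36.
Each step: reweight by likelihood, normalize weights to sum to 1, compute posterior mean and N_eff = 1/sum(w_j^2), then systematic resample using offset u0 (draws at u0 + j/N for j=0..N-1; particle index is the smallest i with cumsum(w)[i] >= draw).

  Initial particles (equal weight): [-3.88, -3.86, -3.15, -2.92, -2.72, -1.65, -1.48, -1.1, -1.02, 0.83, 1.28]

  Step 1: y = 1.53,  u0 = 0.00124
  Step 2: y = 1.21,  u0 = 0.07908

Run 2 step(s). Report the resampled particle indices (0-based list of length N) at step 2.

step 1: w=[0.0000, 0.0000, 0.0000, 0.0000, 0.0000, 0.0000, 0.0000, 0.0000, 0.0000, 0.1612, 0.8388]  mean=1.2075  Neff=1.3707  idx=[9, 9, 10, 10, 10, 10, 10, 10, 10, 10, 10]
step 2: w=[0.0574, 0.0574, 0.0984, 0.0984, 0.0984, 0.0984, 0.0984, 0.0984, 0.0984, 0.0984, 0.0984]  mean=1.2283  Neff=10.6779  idx=[1, 2, 3, 4, 5, 6, 7, 8, 9, 9, 10]

resampled_idx = [1, 2, 3, 4, 5, 6, 7, 8, 9, 9, 10]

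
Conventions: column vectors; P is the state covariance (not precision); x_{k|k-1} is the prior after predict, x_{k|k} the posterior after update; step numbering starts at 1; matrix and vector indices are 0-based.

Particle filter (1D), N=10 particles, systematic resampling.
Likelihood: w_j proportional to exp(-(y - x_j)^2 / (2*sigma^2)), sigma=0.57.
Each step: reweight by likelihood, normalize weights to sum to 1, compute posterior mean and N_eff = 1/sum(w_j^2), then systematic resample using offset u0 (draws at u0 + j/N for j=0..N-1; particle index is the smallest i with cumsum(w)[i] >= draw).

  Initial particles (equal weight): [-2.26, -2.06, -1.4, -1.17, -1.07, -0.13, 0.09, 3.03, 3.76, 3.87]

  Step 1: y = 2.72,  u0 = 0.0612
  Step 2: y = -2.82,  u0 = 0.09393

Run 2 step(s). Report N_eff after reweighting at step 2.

step 1: w=[0.0000, 0.0000, 0.0000, 0.0000, 0.0000, 0.0000, 0.0000, 0.7294, 0.1601, 0.1105]  mean=3.2396  Neff=1.7548  idx=[7, 7, 7, 7, 7, 7, 7, 8, 8, 9]
step 2: w=[0.1429, 0.1429, 0.1429, 0.1429, 0.1429, 0.1429, 0.1429, 0.0000, 0.0000, 0.0000]  mean=3.0300  Neff=7.0000  idx=[0, 1, 2, 2, 3, 4, 4, 5, 6, 6]

N_eff = 7.0000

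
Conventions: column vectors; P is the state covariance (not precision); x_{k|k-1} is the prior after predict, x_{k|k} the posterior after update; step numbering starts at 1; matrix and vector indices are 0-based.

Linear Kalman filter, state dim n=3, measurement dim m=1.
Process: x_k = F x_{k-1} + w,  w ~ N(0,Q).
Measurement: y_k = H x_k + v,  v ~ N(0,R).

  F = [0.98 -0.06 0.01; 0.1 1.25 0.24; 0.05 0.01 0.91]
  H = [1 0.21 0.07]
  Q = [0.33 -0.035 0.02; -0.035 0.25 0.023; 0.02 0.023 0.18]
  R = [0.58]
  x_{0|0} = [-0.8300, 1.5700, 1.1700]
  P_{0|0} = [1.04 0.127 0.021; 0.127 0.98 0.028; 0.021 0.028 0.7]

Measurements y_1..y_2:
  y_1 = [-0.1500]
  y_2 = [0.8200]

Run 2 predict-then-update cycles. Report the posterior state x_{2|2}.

x_post = [-0.3476, 3.1585, 1.0559]

step 1: x^-=[-0.8959, 2.1603, 1.0389]  P^-=[1.3179 0.1548 0.0948; 0.1548 1.8815 0.2355; 0.0948 0.2355 0.7649]  S=[2.0698]  K=[0.6556; 0.2737; 0.0956]  nu=[0.2195]  x^+=[-0.7520, 2.2204, 1.0599]  P^+=[0.4282 -0.2165 -0.0349; -0.2165 1.7265 0.1813; -0.0349 0.1813 0.7460]
step 2: x^-=[-0.8596, 2.9546, 0.9491]  P^-=[0.7721 -0.3933 0.0043; -0.3933 3.0479 0.3990; 0.0043 0.3990 0.7989]  S=[1.3376]  K=[0.5157; 0.2054; 0.1076]  nu=[0.9927]  x^+=[-0.3476, 3.1585, 1.0559]  P^+=[0.4163 -0.5350 -0.0700; -0.5350 2.9915 0.3694; -0.0700 0.3694 0.7834]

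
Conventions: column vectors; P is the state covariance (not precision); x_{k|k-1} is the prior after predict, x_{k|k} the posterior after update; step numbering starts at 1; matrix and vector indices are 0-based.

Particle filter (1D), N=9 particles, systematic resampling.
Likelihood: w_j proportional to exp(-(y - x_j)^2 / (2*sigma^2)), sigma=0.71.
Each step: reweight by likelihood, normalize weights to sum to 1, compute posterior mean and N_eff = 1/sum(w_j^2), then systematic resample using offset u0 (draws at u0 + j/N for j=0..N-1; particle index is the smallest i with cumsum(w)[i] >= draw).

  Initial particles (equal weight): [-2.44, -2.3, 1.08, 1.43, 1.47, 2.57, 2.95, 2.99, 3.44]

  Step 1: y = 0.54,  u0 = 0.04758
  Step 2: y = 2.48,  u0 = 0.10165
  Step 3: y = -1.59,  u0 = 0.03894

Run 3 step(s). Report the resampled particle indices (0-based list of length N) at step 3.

step 1: w=[0.0001, 0.0002, 0.4533, 0.2759, 0.2567, 0.0102, 0.0019, 0.0016, 0.0001]  mean=1.2977  Neff=2.8767  idx=[2, 2, 2, 2, 3, 3, 3, 4, 4]
step 2: w=[0.0621, 0.0621, 0.0621, 0.0621, 0.1454, 0.1454, 0.1454, 0.1577, 0.1577]  mean=1.3557  Neff=7.7766  idx=[1, 3, 4, 5, 6, 6, 7, 8, 8]
step 3: w=[0.3470, 0.3470, 0.0481, 0.0481, 0.0481, 0.0481, 0.0378, 0.0378, 0.0378]  mean=1.1916  Neff=3.9312  idx=[0, 0, 0, 1, 1, 1, 2, 4, 7]

resampled_idx = [0, 0, 0, 1, 1, 1, 2, 4, 7]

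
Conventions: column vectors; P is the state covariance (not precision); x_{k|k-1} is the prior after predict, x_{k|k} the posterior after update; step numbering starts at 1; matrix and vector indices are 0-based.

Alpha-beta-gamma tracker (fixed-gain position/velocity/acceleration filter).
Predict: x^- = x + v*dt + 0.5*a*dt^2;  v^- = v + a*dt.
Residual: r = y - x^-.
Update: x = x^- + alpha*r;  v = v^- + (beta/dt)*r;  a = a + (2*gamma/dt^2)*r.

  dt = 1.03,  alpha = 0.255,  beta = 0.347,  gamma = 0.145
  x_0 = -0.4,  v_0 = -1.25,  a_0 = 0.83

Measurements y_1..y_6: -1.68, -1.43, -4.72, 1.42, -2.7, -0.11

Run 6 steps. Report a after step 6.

step 1: x_pred=-1.2472  r=-0.4328  x^+=-1.3576  v^+=-0.5409  a^+=0.7117
step 2: x_pred=-1.5372  r=0.1072  x^+=-1.5099  v^+=0.2283  a^+=0.7410
step 3: x_pred=-0.8817  r=-3.8383  x^+=-1.8605  v^+=-0.3016  a^+=-0.3082
step 4: x_pred=-2.3346  r=3.7546  x^+=-1.3772  v^+=0.6458  a^+=0.7181
step 5: x_pred=-0.3311  r=-2.3689  x^+=-0.9351  v^+=0.5874  a^+=0.0706
step 6: x_pred=-0.2927  r=0.1827  x^+=-0.2461  v^+=0.7216  a^+=0.1205

a_post = 0.1205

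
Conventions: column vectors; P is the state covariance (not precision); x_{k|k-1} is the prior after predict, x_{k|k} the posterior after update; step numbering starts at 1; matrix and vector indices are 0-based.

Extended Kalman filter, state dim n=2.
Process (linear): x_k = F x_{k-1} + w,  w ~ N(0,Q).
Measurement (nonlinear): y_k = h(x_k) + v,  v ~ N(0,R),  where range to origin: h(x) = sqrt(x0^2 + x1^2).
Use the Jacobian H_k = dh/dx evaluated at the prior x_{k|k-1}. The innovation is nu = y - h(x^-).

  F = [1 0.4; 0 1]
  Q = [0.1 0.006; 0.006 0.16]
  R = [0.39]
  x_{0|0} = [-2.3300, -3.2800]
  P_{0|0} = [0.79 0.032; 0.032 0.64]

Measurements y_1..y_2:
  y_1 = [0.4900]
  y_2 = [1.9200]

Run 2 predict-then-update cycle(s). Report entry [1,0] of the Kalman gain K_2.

K[1,0] = -0.4192

step 1: x^-=[-3.6420, -3.2800]  P^-=[1.0180 0.2940; 0.2940 0.8000]  H_jac=[-0.7431 -0.6692]  S=[1.6028]  K=[-0.5947; -0.4703]  nu=[-4.4113]  x^+=[-1.0185, -1.2052]  P^+=[0.4511 -0.1543; -0.1543 0.4454]
step 2: x^-=[-1.5006, -1.2052]  P^-=[0.4989 0.0299; 0.0299 0.6054]  H_jac=[-0.7797 -0.6262]  S=[0.9599]  K=[-0.4248; -0.4192]  nu=[-0.0047]  x^+=[-1.4986, -1.2033]  P^+=[0.3258 -0.1411; -0.1411 0.4367]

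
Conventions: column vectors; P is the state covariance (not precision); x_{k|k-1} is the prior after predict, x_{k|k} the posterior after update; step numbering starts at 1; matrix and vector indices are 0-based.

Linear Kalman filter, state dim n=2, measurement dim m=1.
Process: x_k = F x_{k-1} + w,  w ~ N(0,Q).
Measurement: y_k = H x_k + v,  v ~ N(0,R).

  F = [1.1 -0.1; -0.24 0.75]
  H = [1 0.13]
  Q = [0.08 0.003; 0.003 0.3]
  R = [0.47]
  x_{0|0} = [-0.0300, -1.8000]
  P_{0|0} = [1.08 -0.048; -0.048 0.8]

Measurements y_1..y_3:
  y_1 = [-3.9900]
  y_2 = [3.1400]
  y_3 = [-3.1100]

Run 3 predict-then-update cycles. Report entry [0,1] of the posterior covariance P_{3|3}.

step 1: x^-=[0.1470, -1.3428]  P^-=[1.4054 -0.3829; -0.3829 0.8295]  S=[1.7898]  K=[0.7574; -0.1537]  nu=[-3.9624]  x^+=[-2.8541, -0.7339]  P^+=[0.3787 -0.1746; -0.1746 0.7872]
step 2: x^-=[-3.0661, 0.1346]  P^-=[0.5845 -0.3042; -0.3042 0.8275]  S=[0.9893]  K=[0.5508; -0.1988]  nu=[6.1886]  x^+=[0.3425, -1.0955]  P^+=[0.2843 -0.1959; -0.1959 0.7884]
step 3: x^-=[0.4862, -0.9038]  P^-=[0.4750 -0.2975; -0.2975 0.8304]  S=[0.8817]  K=[0.4949; -0.2150]  nu=[-3.4787]  x^+=[-1.2354, -0.1559]  P^+=[0.2591 -0.2037; -0.2037 0.7896]

P_post[0,1] = -0.2037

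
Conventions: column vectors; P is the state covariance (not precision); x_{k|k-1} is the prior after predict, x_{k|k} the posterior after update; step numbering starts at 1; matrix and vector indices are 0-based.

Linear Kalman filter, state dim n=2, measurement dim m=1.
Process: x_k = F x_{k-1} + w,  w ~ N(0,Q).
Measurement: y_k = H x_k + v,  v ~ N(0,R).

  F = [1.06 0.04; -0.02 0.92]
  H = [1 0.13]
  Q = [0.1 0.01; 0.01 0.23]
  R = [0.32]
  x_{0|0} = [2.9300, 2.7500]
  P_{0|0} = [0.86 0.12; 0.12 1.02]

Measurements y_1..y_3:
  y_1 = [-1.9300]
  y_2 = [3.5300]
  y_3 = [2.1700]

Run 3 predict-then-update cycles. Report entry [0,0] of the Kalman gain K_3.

step 1: x^-=[3.2158, 2.4714]  P^-=[1.0781 0.1462; 0.1462 1.0893]  S=[1.4545]  K=[0.7543; 0.1979]  nu=[-5.4671]  x^+=[-0.9079, 1.3895]  P^+=[0.2506 -0.0709; -0.0709 1.0323]
step 2: x^-=[-0.9068, 1.2965]  P^-=[0.3772 -0.0264; -0.0264 1.1064]  S=[0.7090]  K=[0.5271; 0.1657]  nu=[4.2682]  x^+=[1.3432, 2.0036]  P^+=[0.1802 -0.0883; -0.0883 1.0870]
step 3: x^-=[1.5039, 1.8164]  P^-=[0.2967 -0.0399; -0.0399 1.1533]  S=[0.6258]  K=[0.4658; 0.1759]  nu=[0.4299]  x^+=[1.7042, 1.8920]  P^+=[0.1609 -0.0911; -0.0911 1.1340]

K[0,0] = 0.4658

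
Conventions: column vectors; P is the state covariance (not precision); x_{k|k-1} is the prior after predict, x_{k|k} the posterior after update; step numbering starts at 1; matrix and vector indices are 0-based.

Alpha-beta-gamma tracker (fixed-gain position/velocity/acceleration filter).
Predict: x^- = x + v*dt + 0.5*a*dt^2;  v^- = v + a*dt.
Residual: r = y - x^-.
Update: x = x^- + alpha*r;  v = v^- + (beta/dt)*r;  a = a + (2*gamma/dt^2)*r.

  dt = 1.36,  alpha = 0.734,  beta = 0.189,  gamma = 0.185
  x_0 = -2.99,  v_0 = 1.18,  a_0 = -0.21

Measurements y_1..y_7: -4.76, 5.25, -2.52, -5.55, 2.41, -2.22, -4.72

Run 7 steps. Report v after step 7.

v_post = -1.4900

step 1: x_pred=-1.5794  r=-3.1806  x^+=-3.9140  v^+=0.4524  a^+=-0.8463
step 2: x_pred=-4.0813  r=9.3313  x^+=2.7679  v^+=0.5983  a^+=1.0204
step 3: x_pred=4.5252  r=-7.0452  x^+=-0.6460  v^+=1.0070  a^+=-0.3889
step 4: x_pred=0.3638  r=-5.9138  x^+=-3.9769  v^+=-0.3438  a^+=-1.5719
step 5: x_pred=-5.8983  r=8.3083  x^+=0.2000  v^+=-1.3271  a^+=0.0901
step 6: x_pred=-1.5215  r=-0.6985  x^+=-2.0342  v^+=-1.3016  a^+=-0.0497
step 7: x_pred=-3.8504  r=-0.8696  x^+=-4.4887  v^+=-1.4900  a^+=-0.2236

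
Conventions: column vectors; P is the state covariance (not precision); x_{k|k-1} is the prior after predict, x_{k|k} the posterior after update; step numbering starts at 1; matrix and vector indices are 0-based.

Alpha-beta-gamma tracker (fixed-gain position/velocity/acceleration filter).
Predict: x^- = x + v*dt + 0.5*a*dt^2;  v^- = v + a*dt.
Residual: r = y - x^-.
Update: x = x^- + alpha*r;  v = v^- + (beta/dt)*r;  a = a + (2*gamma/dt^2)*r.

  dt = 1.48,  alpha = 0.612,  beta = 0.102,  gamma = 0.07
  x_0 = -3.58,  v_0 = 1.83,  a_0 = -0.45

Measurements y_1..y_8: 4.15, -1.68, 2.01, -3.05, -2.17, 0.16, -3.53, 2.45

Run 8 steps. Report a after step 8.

a_post = 0.5424

step 1: x_pred=-1.3644  r=5.5144  x^+=2.0104  v^+=1.5440  a^+=-0.0975
step 2: x_pred=4.1888  r=-5.8688  x^+=0.5971  v^+=0.9952  a^+=-0.4726
step 3: x_pred=1.5524  r=0.4576  x^+=1.8324  v^+=0.3272  a^+=-0.4434
step 4: x_pred=1.8311  r=-4.8811  x^+=-1.1561  v^+=-0.6654  a^+=-0.7554
step 5: x_pred=-2.9682  r=0.7982  x^+=-2.4797  v^+=-1.7283  a^+=-0.7044
step 6: x_pred=-5.8090  r=5.9690  x^+=-2.1560  v^+=-2.3594  a^+=-0.3228
step 7: x_pred=-6.0015  r=2.4715  x^+=-4.4889  v^+=-2.6669  a^+=-0.1649
step 8: x_pred=-8.6165  r=11.0665  x^+=-1.8438  v^+=-2.1482  a^+=0.5424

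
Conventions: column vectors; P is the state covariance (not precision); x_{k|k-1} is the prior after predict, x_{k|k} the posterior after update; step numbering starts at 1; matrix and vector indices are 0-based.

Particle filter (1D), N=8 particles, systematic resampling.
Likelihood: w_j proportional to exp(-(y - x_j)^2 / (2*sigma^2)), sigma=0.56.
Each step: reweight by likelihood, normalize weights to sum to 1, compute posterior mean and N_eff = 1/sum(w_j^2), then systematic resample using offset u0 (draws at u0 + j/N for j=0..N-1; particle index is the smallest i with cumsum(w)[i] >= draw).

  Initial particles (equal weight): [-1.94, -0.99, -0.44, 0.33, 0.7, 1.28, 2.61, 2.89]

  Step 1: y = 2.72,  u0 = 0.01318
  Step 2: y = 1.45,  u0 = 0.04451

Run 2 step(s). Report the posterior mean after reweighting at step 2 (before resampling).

step 1: w=[0.0000, 0.0000, 0.0000, 0.0001, 0.0008, 0.0186, 0.4969, 0.4837]  mean=2.7192  Neff=2.0780  idx=[5, 6, 6, 6, 6, 7, 7, 7]
step 2: w=[0.6229, 0.0763, 0.0763, 0.0763, 0.0763, 0.0239, 0.0239, 0.0239]  mean=1.8016  Neff=2.4209  idx=[0, 0, 0, 0, 0, 1, 3, 4]

post_mean = 1.8016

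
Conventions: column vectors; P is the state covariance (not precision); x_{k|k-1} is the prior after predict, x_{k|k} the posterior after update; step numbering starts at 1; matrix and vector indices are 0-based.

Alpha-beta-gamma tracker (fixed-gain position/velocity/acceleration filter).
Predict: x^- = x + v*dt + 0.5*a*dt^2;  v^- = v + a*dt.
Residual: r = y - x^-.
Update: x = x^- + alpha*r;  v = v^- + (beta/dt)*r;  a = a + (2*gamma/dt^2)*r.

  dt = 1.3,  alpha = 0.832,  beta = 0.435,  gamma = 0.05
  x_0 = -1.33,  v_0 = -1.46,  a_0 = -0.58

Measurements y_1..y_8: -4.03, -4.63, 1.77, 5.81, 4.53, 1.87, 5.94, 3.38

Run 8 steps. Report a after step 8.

step 1: x_pred=-3.7181  r=-0.3119  x^+=-3.9776  v^+=-2.3184  a^+=-0.5985
step 2: x_pred=-7.4972  r=2.8672  x^+=-5.1117  v^+=-2.1370  a^+=-0.4288
step 3: x_pred=-8.2521  r=10.0221  x^+=0.0863  v^+=0.6591  a^+=0.1642
step 4: x_pred=1.0819  r=4.7281  x^+=5.0157  v^+=2.4547  a^+=0.4440
step 5: x_pred=8.5820  r=-4.0520  x^+=5.2107  v^+=1.6760  a^+=0.2042
step 6: x_pred=7.5622  r=-5.6922  x^+=2.8263  v^+=0.0369  a^+=-0.1326
step 7: x_pred=2.7622  r=3.1778  x^+=5.4061  v^+=0.9278  a^+=0.0555
step 8: x_pred=6.6592  r=-3.2792  x^+=3.9309  v^+=-0.0973  a^+=-0.1386

a_post = -0.1386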